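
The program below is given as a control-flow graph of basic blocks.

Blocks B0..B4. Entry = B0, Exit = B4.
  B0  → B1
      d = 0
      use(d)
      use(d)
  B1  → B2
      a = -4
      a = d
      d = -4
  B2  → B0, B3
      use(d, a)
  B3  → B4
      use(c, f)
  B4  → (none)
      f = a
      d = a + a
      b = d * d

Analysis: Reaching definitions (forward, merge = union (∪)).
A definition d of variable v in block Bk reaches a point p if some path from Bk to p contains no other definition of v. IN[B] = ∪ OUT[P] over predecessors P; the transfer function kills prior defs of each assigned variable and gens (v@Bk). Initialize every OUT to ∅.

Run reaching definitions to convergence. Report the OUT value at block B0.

Fixpoint table:
  B0: | IN={a@B1, d@B1} | OUT={a@B1, d@B0}
  B1: | IN={a@B1, d@B0} | OUT={a@B1, d@B1}
  B2: | IN={a@B1, d@B1} | OUT={a@B1, d@B1}
  B3: | IN={a@B1, d@B1} | OUT={a@B1, d@B1}
  B4: | IN={a@B1, d@B1} | OUT={a@B1, b@B4, d@B4, f@B4}

Merge at B0 (entry node, so the boundary value {} is joined with the incoming edge(s)): IN[B0] = {} ⊔ OUT[B2] = {a@B1, d@B1}
Applying B0's transfer function to that IN value gives OUT[B0] (row B0 above).

Answer: {a@B1, d@B0}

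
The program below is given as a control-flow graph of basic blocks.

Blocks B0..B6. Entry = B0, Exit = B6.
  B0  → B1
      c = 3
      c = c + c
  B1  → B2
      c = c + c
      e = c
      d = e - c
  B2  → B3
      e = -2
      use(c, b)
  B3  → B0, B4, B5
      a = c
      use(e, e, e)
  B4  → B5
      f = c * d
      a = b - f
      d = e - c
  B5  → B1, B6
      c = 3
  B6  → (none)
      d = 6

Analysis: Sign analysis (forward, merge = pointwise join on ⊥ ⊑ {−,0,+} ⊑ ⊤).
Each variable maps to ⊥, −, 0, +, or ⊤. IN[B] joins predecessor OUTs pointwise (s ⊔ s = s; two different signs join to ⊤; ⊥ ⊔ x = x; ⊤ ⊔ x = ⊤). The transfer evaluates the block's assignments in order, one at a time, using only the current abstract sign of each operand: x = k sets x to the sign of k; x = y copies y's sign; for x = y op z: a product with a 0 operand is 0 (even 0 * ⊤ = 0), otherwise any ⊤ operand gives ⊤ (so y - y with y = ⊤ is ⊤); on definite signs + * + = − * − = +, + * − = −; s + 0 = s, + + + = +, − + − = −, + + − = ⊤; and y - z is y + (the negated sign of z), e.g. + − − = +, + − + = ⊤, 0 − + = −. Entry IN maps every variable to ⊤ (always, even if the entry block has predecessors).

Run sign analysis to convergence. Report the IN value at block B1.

Fixpoint table:
  B0:   IN=(all ⊤)   OUT={c:+; rest ⊤}
  B1:   IN={c:+; rest ⊤}   OUT={c:+, e:+; rest ⊤}
  B2:   IN={c:+, e:+; rest ⊤}   OUT={c:+, e:-; rest ⊤}
  B3:   IN={c:+, e:-; rest ⊤}   OUT={a:+, c:+, e:-; rest ⊤}
  B4:   IN={a:+, c:+, e:-; rest ⊤}   OUT={c:+, d:-, e:-; rest ⊤}
  B5:   IN={c:+, e:-; rest ⊤}   OUT={c:+, e:-; rest ⊤}
  B6:   IN={c:+, e:-; rest ⊤}   OUT={c:+, d:+, e:-; rest ⊤}

Merge at B1: IN[B1] = OUT[B0] ⊔ OUT[B5] = {a: ⊤, b: ⊤, c: +, d: ⊤, e: ⊤, f: ⊤}

Answer: {a: ⊤, b: ⊤, c: +, d: ⊤, e: ⊤, f: ⊤}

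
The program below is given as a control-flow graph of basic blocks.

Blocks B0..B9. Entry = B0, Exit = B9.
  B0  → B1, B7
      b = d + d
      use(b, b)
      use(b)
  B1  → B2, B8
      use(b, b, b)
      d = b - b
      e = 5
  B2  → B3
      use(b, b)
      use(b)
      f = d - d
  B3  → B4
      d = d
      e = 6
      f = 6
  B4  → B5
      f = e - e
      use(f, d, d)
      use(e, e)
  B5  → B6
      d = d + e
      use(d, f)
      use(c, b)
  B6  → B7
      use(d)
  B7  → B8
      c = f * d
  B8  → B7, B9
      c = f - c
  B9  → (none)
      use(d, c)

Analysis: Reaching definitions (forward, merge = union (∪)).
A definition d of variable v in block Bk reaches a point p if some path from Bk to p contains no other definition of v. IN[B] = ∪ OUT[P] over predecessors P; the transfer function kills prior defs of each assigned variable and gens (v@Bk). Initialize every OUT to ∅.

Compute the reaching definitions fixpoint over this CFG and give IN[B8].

Answer: {b@B0, c@B7, d@B1, d@B5, e@B1, e@B3, f@B4}

Trace:
Per-block solution:
  B0:   IN={}   OUT={b@B0}
  B1:   IN={b@B0}   OUT={b@B0, d@B1, e@B1}
  B2:   IN={b@B0, d@B1, e@B1}   OUT={b@B0, d@B1, e@B1, f@B2}
  B3:   IN={b@B0, d@B1, e@B1, f@B2}   OUT={b@B0, d@B3, e@B3, f@B3}
  B4:   IN={b@B0, d@B3, e@B3, f@B3}   OUT={b@B0, d@B3, e@B3, f@B4}
  B5:   IN={b@B0, d@B3, e@B3, f@B4}   OUT={b@B0, d@B5, e@B3, f@B4}
  B6:   IN={b@B0, d@B5, e@B3, f@B4}   OUT={b@B0, d@B5, e@B3, f@B4}
  B7:   IN={b@B0, c@B8, d@B1, d@B5, e@B1, e@B3, f@B4}   OUT={b@B0, c@B7, d@B1, d@B5, e@B1, e@B3, f@B4}
  B8:   IN={b@B0, c@B7, d@B1, d@B5, e@B1, e@B3, f@B4}   OUT={b@B0, c@B8, d@B1, d@B5, e@B1, e@B3, f@B4}
  B9:   IN={b@B0, c@B8, d@B1, d@B5, e@B1, e@B3, f@B4}   OUT={b@B0, c@B8, d@B1, d@B5, e@B1, e@B3, f@B4}

Merge at B8: IN[B8] = OUT[B1] ⊔ OUT[B7] = {b@B0, c@B7, d@B1, d@B5, e@B1, e@B3, f@B4}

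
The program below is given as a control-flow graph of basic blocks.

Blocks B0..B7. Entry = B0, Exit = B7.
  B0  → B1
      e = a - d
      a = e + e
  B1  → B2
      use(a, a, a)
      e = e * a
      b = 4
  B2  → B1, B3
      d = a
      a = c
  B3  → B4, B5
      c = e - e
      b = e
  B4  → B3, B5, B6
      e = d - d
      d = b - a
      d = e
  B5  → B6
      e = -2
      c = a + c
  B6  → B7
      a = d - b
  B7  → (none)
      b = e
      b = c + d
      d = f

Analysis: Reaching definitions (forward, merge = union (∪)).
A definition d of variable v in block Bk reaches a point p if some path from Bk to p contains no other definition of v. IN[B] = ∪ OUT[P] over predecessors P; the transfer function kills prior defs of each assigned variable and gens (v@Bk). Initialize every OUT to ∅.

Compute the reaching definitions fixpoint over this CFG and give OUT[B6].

Answer: {a@B6, b@B3, c@B3, c@B5, d@B2, d@B4, e@B4, e@B5}

Derivation:
Converged values:
  B0:   IN={}   OUT={a@B0, e@B0}
  B1:   IN={a@B0, a@B2, b@B1, d@B2, e@B0, e@B1}   OUT={a@B0, a@B2, b@B1, d@B2, e@B1}
  B2:   IN={a@B0, a@B2, b@B1, d@B2, e@B1}   OUT={a@B2, b@B1, d@B2, e@B1}
  B3:   IN={a@B2, b@B1, b@B3, c@B3, d@B2, d@B4, e@B1, e@B4}   OUT={a@B2, b@B3, c@B3, d@B2, d@B4, e@B1, e@B4}
  B4:   IN={a@B2, b@B3, c@B3, d@B2, d@B4, e@B1, e@B4}   OUT={a@B2, b@B3, c@B3, d@B4, e@B4}
  B5:   IN={a@B2, b@B3, c@B3, d@B2, d@B4, e@B1, e@B4}   OUT={a@B2, b@B3, c@B5, d@B2, d@B4, e@B5}
  B6:   IN={a@B2, b@B3, c@B3, c@B5, d@B2, d@B4, e@B4, e@B5}   OUT={a@B6, b@B3, c@B3, c@B5, d@B2, d@B4, e@B4, e@B5}
  B7:   IN={a@B6, b@B3, c@B3, c@B5, d@B2, d@B4, e@B4, e@B5}   OUT={a@B6, b@B7, c@B3, c@B5, d@B7, e@B4, e@B5}

Merge at B6: IN[B6] = OUT[B4] ⊔ OUT[B5] = {a@B2, b@B3, c@B3, c@B5, d@B2, d@B4, e@B4, e@B5}
Applying B6's transfer function to that IN value gives OUT[B6] (row B6 above).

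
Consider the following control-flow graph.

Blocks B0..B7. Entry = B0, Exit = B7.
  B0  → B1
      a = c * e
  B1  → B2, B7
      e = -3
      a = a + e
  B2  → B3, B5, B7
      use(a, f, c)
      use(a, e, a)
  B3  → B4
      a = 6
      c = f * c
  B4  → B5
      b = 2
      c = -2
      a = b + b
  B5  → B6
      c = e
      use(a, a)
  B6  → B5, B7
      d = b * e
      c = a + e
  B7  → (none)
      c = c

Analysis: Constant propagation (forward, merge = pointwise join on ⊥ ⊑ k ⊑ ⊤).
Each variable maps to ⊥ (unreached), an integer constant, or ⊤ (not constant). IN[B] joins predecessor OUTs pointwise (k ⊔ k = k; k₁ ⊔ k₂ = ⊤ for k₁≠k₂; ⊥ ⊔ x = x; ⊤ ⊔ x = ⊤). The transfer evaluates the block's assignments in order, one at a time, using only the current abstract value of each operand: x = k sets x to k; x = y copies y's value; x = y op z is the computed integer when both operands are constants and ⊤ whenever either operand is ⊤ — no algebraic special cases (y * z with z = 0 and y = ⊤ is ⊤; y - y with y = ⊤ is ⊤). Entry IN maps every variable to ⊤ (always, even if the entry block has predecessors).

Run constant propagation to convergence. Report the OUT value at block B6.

Answer: {a: ⊤, b: ⊤, c: ⊤, d: ⊤, e: -3, f: ⊤}

Working:
Per-block solution:
  B0:  IN=(all ⊤)  OUT=(all ⊤)
  B1:  IN=(all ⊤)  OUT={e:-3; rest ⊤}
  B2:  IN={e:-3; rest ⊤}  OUT={e:-3; rest ⊤}
  B3:  IN={e:-3; rest ⊤}  OUT={a:6, e:-3; rest ⊤}
  B4:  IN={a:6, e:-3; rest ⊤}  OUT={a:4, b:2, c:-2, e:-3; rest ⊤}
  B5:  IN={e:-3; rest ⊤}  OUT={c:-3, e:-3; rest ⊤}
  B6:  IN={c:-3, e:-3; rest ⊤}  OUT={e:-3; rest ⊤}
  B7:  IN={e:-3; rest ⊤}  OUT={e:-3; rest ⊤}

Merge at B6: IN[B6] = OUT[B5] = {a: ⊤, b: ⊤, c: -3, d: ⊤, e: -3, f: ⊤}
Applying B6's transfer function to that IN value gives OUT[B6] (row B6 above).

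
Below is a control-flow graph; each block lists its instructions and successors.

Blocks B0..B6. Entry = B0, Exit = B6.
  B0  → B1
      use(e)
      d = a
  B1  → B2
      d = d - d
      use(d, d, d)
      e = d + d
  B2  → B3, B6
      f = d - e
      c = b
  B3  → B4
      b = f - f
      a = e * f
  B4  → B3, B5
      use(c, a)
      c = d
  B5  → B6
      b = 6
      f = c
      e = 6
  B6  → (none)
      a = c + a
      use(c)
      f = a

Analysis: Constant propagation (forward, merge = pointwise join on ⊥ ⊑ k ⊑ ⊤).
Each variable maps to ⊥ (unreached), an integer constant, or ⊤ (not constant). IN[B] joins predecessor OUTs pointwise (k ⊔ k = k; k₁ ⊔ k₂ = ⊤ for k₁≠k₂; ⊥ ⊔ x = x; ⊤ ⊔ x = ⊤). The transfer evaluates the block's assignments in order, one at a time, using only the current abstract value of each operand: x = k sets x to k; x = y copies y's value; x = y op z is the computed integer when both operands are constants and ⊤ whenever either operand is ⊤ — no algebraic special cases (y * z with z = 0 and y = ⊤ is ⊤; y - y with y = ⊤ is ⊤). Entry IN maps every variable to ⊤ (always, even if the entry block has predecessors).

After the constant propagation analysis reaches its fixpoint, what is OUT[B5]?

Answer: {a: ⊤, b: 6, c: ⊤, d: ⊤, e: 6, f: ⊤}

Working:
Fixpoint table:
  B0:  IN=(all ⊤)  OUT=(all ⊤)
  B1:  IN=(all ⊤)  OUT=(all ⊤)
  B2:  IN=(all ⊤)  OUT=(all ⊤)
  B3:  IN=(all ⊤)  OUT=(all ⊤)
  B4:  IN=(all ⊤)  OUT=(all ⊤)
  B5:  IN=(all ⊤)  OUT={b:6, e:6; rest ⊤}
  B6:  IN=(all ⊤)  OUT=(all ⊤)

Merge at B5: IN[B5] = OUT[B4] = {a: ⊤, b: ⊤, c: ⊤, d: ⊤, e: ⊤, f: ⊤}
Applying B5's transfer function to that IN value gives OUT[B5] (row B5 above).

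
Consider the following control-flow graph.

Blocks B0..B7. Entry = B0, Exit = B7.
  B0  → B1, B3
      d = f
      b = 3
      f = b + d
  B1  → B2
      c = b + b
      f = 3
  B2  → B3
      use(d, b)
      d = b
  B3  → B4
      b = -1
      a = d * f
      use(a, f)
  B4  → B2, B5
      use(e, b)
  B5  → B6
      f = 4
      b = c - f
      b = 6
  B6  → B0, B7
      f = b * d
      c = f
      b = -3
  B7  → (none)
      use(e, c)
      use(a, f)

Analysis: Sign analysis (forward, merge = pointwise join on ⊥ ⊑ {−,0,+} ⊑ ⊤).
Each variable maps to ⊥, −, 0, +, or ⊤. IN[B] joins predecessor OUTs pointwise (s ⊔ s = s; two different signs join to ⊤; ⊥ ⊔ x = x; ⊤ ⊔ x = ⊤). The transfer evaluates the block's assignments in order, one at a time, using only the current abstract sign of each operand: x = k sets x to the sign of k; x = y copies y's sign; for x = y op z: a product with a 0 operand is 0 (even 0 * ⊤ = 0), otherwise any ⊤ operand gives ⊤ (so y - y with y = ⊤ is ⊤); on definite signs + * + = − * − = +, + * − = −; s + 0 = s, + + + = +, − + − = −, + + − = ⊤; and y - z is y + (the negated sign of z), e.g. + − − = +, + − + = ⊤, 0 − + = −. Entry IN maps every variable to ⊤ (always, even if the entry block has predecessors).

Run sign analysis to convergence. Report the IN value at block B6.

Converged values:
  B0: | IN=(all ⊤) | OUT={b:+; rest ⊤}
  B1: | IN={b:+; rest ⊤} | OUT={b:+, c:+, f:+; rest ⊤}
  B2: | IN=(all ⊤) | OUT=(all ⊤)
  B3: | IN=(all ⊤) | OUT={b:-; rest ⊤}
  B4: | IN={b:-; rest ⊤} | OUT={b:-; rest ⊤}
  B5: | IN={b:-; rest ⊤} | OUT={b:+, f:+; rest ⊤}
  B6: | IN={b:+, f:+; rest ⊤} | OUT={b:-; rest ⊤}
  B7: | IN={b:-; rest ⊤} | OUT={b:-; rest ⊤}

Merge at B6: IN[B6] = OUT[B5] = {a: ⊤, b: +, c: ⊤, d: ⊤, e: ⊤, f: +}

Answer: {a: ⊤, b: +, c: ⊤, d: ⊤, e: ⊤, f: +}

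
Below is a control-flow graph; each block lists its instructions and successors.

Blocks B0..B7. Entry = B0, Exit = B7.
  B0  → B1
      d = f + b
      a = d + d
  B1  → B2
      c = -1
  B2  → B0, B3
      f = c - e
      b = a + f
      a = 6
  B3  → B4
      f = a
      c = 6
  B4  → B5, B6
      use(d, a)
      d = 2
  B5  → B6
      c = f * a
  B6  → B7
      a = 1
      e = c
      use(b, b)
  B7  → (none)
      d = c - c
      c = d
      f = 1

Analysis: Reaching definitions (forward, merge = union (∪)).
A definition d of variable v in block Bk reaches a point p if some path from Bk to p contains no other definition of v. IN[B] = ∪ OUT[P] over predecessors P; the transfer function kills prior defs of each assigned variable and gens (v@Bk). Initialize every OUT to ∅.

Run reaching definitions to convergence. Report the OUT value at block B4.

Converged values:
  B0:  IN={a@B2, b@B2, c@B1, d@B0, f@B2}  OUT={a@B0, b@B2, c@B1, d@B0, f@B2}
  B1:  IN={a@B0, b@B2, c@B1, d@B0, f@B2}  OUT={a@B0, b@B2, c@B1, d@B0, f@B2}
  B2:  IN={a@B0, b@B2, c@B1, d@B0, f@B2}  OUT={a@B2, b@B2, c@B1, d@B0, f@B2}
  B3:  IN={a@B2, b@B2, c@B1, d@B0, f@B2}  OUT={a@B2, b@B2, c@B3, d@B0, f@B3}
  B4:  IN={a@B2, b@B2, c@B3, d@B0, f@B3}  OUT={a@B2, b@B2, c@B3, d@B4, f@B3}
  B5:  IN={a@B2, b@B2, c@B3, d@B4, f@B3}  OUT={a@B2, b@B2, c@B5, d@B4, f@B3}
  B6:  IN={a@B2, b@B2, c@B3, c@B5, d@B4, f@B3}  OUT={a@B6, b@B2, c@B3, c@B5, d@B4, e@B6, f@B3}
  B7:  IN={a@B6, b@B2, c@B3, c@B5, d@B4, e@B6, f@B3}  OUT={a@B6, b@B2, c@B7, d@B7, e@B6, f@B7}

Merge at B4: IN[B4] = OUT[B3] = {a@B2, b@B2, c@B3, d@B0, f@B3}
Applying B4's transfer function to that IN value gives OUT[B4] (row B4 above).

Answer: {a@B2, b@B2, c@B3, d@B4, f@B3}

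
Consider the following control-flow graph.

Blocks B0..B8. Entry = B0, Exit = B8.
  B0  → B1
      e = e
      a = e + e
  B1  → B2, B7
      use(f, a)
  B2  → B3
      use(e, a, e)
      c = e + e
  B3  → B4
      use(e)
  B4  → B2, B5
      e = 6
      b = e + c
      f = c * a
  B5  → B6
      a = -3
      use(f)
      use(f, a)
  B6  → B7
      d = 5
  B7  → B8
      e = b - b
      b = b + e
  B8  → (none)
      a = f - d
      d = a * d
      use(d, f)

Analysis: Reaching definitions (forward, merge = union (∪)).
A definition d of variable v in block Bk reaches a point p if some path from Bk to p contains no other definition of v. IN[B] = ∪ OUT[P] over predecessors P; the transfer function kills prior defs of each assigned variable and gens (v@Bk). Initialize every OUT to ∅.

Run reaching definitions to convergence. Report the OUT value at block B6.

Fixpoint table:
  B0: | IN={} | OUT={a@B0, e@B0}
  B1: | IN={a@B0, e@B0} | OUT={a@B0, e@B0}
  B2: | IN={a@B0, b@B4, c@B2, e@B0, e@B4, f@B4} | OUT={a@B0, b@B4, c@B2, e@B0, e@B4, f@B4}
  B3: | IN={a@B0, b@B4, c@B2, e@B0, e@B4, f@B4} | OUT={a@B0, b@B4, c@B2, e@B0, e@B4, f@B4}
  B4: | IN={a@B0, b@B4, c@B2, e@B0, e@B4, f@B4} | OUT={a@B0, b@B4, c@B2, e@B4, f@B4}
  B5: | IN={a@B0, b@B4, c@B2, e@B4, f@B4} | OUT={a@B5, b@B4, c@B2, e@B4, f@B4}
  B6: | IN={a@B5, b@B4, c@B2, e@B4, f@B4} | OUT={a@B5, b@B4, c@B2, d@B6, e@B4, f@B4}
  B7: | IN={a@B0, a@B5, b@B4, c@B2, d@B6, e@B0, e@B4, f@B4} | OUT={a@B0, a@B5, b@B7, c@B2, d@B6, e@B7, f@B4}
  B8: | IN={a@B0, a@B5, b@B7, c@B2, d@B6, e@B7, f@B4} | OUT={a@B8, b@B7, c@B2, d@B8, e@B7, f@B4}

Merge at B6: IN[B6] = OUT[B5] = {a@B5, b@B4, c@B2, e@B4, f@B4}
Applying B6's transfer function to that IN value gives OUT[B6] (row B6 above).

Answer: {a@B5, b@B4, c@B2, d@B6, e@B4, f@B4}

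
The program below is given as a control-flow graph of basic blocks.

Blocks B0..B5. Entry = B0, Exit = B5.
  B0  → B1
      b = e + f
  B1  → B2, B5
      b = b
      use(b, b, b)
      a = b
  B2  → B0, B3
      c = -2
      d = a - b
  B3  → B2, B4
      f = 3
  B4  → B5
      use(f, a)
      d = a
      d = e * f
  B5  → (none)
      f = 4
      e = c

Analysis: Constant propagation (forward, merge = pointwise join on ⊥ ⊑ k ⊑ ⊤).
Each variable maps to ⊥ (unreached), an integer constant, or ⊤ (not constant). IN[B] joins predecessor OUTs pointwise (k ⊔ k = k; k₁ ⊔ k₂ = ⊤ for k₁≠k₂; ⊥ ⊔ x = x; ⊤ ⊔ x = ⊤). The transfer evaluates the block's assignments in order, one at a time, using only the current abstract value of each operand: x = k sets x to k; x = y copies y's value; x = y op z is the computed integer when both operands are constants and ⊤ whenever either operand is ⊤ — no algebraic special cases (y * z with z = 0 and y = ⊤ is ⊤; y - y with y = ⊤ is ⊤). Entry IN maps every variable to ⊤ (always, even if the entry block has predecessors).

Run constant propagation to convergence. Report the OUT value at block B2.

Per-block solution:
  B0:   IN=(all ⊤)   OUT=(all ⊤)
  B1:   IN=(all ⊤)   OUT=(all ⊤)
  B2:   IN=(all ⊤)   OUT={c:-2; rest ⊤}
  B3:   IN={c:-2; rest ⊤}   OUT={c:-2, f:3; rest ⊤}
  B4:   IN={c:-2, f:3; rest ⊤}   OUT={c:-2, f:3; rest ⊤}
  B5:   IN=(all ⊤)   OUT={f:4; rest ⊤}

Merge at B2: IN[B2] = OUT[B1] ⊔ OUT[B3] = {a: ⊤, b: ⊤, c: ⊤, d: ⊤, e: ⊤, f: ⊤}
Applying B2's transfer function to that IN value gives OUT[B2] (row B2 above).

Answer: {a: ⊤, b: ⊤, c: -2, d: ⊤, e: ⊤, f: ⊤}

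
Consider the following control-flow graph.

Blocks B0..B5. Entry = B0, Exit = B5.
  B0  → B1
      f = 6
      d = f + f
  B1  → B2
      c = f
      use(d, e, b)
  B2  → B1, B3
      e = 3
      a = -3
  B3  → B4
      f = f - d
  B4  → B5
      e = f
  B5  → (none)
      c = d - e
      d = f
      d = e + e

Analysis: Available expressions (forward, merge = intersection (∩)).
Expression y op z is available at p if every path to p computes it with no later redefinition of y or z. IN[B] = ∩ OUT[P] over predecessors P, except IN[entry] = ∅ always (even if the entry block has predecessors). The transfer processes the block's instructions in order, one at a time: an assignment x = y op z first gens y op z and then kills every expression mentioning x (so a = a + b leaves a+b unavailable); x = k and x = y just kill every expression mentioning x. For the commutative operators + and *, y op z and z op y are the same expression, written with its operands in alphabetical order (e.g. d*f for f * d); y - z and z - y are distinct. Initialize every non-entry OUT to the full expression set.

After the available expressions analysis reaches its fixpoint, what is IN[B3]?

Answer: {f+f}

Trace:
Converged values:
  B0:   IN={}   OUT={f+f}
  B1:   IN={f+f}   OUT={f+f}
  B2:   IN={f+f}   OUT={f+f}
  B3:   IN={f+f}   OUT={}
  B4:   IN={}   OUT={}
  B5:   IN={}   OUT={e+e}

Merge at B3: IN[B3] = OUT[B2] = {f+f}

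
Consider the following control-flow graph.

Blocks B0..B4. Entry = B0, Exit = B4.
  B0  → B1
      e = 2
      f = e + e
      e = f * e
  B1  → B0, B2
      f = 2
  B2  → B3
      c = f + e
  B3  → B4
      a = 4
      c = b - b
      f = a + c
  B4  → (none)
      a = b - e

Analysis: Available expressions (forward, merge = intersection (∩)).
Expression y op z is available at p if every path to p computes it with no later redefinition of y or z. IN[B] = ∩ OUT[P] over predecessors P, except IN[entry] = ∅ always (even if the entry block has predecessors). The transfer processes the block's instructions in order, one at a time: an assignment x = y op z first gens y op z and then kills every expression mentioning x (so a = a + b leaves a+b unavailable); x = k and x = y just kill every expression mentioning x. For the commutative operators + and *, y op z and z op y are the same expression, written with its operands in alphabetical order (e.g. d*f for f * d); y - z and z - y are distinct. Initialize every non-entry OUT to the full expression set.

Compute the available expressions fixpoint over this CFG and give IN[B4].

Answer: {a+c, b-b}

Working:
Per-block solution:
  B0:   IN={}   OUT={}
  B1:   IN={}   OUT={}
  B2:   IN={}   OUT={e+f}
  B3:   IN={e+f}   OUT={a+c, b-b}
  B4:   IN={a+c, b-b}   OUT={b-b, b-e}

Merge at B4: IN[B4] = OUT[B3] = {a+c, b-b}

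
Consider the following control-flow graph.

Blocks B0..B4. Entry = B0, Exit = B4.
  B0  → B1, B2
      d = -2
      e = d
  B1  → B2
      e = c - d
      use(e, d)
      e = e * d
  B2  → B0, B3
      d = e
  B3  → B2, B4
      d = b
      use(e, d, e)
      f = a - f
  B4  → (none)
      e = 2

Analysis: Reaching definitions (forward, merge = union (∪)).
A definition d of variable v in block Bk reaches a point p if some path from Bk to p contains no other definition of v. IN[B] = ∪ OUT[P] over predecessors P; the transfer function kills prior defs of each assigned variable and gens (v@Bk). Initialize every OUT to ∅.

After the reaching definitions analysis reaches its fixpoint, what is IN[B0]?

Answer: {d@B2, e@B0, e@B1, f@B3}

Working:
Per-block solution:
  B0:   IN={d@B2, e@B0, e@B1, f@B3}   OUT={d@B0, e@B0, f@B3}
  B1:   IN={d@B0, e@B0, f@B3}   OUT={d@B0, e@B1, f@B3}
  B2:   IN={d@B0, d@B3, e@B0, e@B1, f@B3}   OUT={d@B2, e@B0, e@B1, f@B3}
  B3:   IN={d@B2, e@B0, e@B1, f@B3}   OUT={d@B3, e@B0, e@B1, f@B3}
  B4:   IN={d@B3, e@B0, e@B1, f@B3}   OUT={d@B3, e@B4, f@B3}

Merge at B0 (entry node, so the boundary value {} is joined with the incoming edge(s)): IN[B0] = {} ⊔ OUT[B2] = {d@B2, e@B0, e@B1, f@B3}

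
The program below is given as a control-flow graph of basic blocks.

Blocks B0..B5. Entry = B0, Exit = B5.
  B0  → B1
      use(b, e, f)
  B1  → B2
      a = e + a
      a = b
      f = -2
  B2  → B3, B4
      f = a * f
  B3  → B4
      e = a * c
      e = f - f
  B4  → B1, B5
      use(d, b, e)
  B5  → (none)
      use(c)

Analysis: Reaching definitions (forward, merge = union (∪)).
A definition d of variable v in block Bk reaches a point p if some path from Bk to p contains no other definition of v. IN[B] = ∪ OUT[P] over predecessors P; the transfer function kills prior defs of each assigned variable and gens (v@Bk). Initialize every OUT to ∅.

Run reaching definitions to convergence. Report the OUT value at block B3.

Fixpoint table:
  B0: | IN={} | OUT={}
  B1: | IN={a@B1, e@B3, f@B2} | OUT={a@B1, e@B3, f@B1}
  B2: | IN={a@B1, e@B3, f@B1} | OUT={a@B1, e@B3, f@B2}
  B3: | IN={a@B1, e@B3, f@B2} | OUT={a@B1, e@B3, f@B2}
  B4: | IN={a@B1, e@B3, f@B2} | OUT={a@B1, e@B3, f@B2}
  B5: | IN={a@B1, e@B3, f@B2} | OUT={a@B1, e@B3, f@B2}

Merge at B3: IN[B3] = OUT[B2] = {a@B1, e@B3, f@B2}
Applying B3's transfer function to that IN value gives OUT[B3] (row B3 above).

Answer: {a@B1, e@B3, f@B2}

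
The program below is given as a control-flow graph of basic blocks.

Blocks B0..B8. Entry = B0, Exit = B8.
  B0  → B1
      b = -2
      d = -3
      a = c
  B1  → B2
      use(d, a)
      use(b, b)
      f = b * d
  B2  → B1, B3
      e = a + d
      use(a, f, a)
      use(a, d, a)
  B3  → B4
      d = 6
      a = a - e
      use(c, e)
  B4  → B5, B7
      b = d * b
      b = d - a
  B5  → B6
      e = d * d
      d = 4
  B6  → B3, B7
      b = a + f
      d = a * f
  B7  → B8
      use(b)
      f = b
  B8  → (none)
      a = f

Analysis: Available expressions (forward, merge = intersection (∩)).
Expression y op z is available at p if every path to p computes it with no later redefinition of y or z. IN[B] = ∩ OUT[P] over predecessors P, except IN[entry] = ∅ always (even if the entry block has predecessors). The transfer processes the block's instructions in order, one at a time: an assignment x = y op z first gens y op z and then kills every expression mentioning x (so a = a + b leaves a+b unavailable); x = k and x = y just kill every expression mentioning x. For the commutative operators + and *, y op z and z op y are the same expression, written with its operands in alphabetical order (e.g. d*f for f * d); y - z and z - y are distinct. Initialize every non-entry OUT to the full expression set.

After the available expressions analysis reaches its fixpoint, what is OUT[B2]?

Answer: {a+d, b*d}

Working:
Converged values:
  B0:  IN={}  OUT={}
  B1:  IN={}  OUT={b*d}
  B2:  IN={b*d}  OUT={a+d, b*d}
  B3:  IN={}  OUT={}
  B4:  IN={}  OUT={d-a}
  B5:  IN={d-a}  OUT={}
  B6:  IN={}  OUT={a*f, a+f}
  B7:  IN={}  OUT={}
  B8:  IN={}  OUT={}

Merge at B2: IN[B2] = OUT[B1] = {b*d}
Applying B2's transfer function to that IN value gives OUT[B2] (row B2 above).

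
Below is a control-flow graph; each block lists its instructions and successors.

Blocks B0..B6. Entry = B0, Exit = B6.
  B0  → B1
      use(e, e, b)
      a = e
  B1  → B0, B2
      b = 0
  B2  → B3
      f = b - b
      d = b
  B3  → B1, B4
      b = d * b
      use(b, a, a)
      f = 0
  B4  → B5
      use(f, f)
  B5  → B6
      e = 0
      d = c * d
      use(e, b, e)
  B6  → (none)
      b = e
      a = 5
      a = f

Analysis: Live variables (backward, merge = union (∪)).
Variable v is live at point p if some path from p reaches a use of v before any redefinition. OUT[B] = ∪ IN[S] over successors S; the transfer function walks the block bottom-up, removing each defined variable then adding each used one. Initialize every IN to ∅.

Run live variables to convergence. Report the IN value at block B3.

Answer: {a, b, c, d, e}

Derivation:
Fixpoint table:
  B0:  IN={b, c, e}  OUT={a, c, e}
  B1:  IN={a, c, e}  OUT={a, b, c, e}
  B2:  IN={a, b, c, e}  OUT={a, b, c, d, e}
  B3:  IN={a, b, c, d, e}  OUT={a, b, c, d, e, f}
  B4:  IN={b, c, d, f}  OUT={b, c, d, f}
  B5:  IN={b, c, d, f}  OUT={e, f}
  B6:  IN={e, f}  OUT={}

Merge at B3: OUT[B3] = IN[B1] ⊔ IN[B4] = {a, b, c, d, e, f}
Applying B3's transfer function to that OUT value gives IN[B3] (row B3 above).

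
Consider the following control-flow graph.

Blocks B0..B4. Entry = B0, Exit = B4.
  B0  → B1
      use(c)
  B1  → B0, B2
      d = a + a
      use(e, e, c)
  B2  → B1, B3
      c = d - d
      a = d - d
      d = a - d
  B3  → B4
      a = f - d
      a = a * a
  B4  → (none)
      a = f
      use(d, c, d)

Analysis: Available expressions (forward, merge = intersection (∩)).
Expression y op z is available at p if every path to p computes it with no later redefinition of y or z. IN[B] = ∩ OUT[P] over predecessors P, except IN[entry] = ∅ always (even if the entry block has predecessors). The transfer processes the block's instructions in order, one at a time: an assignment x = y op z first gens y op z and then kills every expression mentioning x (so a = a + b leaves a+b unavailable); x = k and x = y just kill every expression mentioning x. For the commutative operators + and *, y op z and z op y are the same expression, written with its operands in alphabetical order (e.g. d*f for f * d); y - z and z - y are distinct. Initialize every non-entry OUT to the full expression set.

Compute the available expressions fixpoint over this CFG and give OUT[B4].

Per-block solution:
  B0:   IN={}   OUT={}
  B1:   IN={}   OUT={a+a}
  B2:   IN={a+a}   OUT={}
  B3:   IN={}   OUT={f-d}
  B4:   IN={f-d}   OUT={f-d}

Merge at B4: IN[B4] = OUT[B3] = {f-d}
Applying B4's transfer function to that IN value gives OUT[B4] (row B4 above).

Answer: {f-d}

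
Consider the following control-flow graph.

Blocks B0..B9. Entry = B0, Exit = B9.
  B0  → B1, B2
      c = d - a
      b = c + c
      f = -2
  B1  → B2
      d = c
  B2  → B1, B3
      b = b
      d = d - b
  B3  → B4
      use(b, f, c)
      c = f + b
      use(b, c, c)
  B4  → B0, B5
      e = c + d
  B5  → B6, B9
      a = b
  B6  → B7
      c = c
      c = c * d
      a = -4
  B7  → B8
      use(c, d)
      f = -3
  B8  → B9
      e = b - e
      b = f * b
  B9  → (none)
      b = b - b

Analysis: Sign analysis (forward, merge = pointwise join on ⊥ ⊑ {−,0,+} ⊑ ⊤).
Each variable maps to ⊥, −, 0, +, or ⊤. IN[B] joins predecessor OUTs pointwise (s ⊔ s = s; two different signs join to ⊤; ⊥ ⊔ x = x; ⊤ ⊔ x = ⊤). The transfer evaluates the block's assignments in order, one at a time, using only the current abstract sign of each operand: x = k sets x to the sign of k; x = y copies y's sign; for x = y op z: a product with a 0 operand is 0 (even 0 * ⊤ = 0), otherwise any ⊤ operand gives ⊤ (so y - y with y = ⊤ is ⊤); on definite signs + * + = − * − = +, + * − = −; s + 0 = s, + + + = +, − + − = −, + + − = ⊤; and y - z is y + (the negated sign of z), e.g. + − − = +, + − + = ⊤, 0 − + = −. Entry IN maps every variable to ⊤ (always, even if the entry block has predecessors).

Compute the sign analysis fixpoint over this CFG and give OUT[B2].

Converged values:
  B0: | IN=(all ⊤) | OUT={f:-; rest ⊤}
  B1: | IN={f:-; rest ⊤} | OUT={f:-; rest ⊤}
  B2: | IN={f:-; rest ⊤} | OUT={f:-; rest ⊤}
  B3: | IN={f:-; rest ⊤} | OUT={f:-; rest ⊤}
  B4: | IN={f:-; rest ⊤} | OUT={f:-; rest ⊤}
  B5: | IN={f:-; rest ⊤} | OUT={f:-; rest ⊤}
  B6: | IN={f:-; rest ⊤} | OUT={a:-, f:-; rest ⊤}
  B7: | IN={a:-, f:-; rest ⊤} | OUT={a:-, f:-; rest ⊤}
  B8: | IN={a:-, f:-; rest ⊤} | OUT={a:-, f:-; rest ⊤}
  B9: | IN={f:-; rest ⊤} | OUT={f:-; rest ⊤}

Merge at B2: IN[B2] = OUT[B0] ⊔ OUT[B1] = {a: ⊤, b: ⊤, c: ⊤, d: ⊤, e: ⊤, f: -}
Applying B2's transfer function to that IN value gives OUT[B2] (row B2 above).

Answer: {a: ⊤, b: ⊤, c: ⊤, d: ⊤, e: ⊤, f: -}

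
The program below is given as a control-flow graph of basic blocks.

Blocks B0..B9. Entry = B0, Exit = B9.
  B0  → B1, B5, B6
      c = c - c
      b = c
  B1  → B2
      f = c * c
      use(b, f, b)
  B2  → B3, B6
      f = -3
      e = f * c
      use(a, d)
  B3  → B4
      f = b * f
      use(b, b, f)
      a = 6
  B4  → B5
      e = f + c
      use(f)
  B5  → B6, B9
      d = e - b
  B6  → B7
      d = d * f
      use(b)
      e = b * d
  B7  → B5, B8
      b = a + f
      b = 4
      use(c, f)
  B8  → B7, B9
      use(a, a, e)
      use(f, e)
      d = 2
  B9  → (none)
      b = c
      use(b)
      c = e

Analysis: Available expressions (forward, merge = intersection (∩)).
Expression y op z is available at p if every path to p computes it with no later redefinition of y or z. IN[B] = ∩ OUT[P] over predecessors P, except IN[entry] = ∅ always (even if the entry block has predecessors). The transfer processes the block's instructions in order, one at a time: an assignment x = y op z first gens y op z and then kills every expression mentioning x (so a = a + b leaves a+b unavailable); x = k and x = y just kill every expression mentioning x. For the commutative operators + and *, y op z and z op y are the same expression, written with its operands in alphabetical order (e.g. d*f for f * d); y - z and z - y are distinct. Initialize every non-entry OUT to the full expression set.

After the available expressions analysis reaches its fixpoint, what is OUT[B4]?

Per-block solution:
  B0:   IN={}   OUT={}
  B1:   IN={}   OUT={c*c}
  B2:   IN={c*c}   OUT={c*c, c*f}
  B3:   IN={c*c, c*f}   OUT={c*c}
  B4:   IN={c*c}   OUT={c*c, c+f}
  B5:   IN={}   OUT={e-b}
  B6:   IN={}   OUT={b*d}
  B7:   IN={}   OUT={a+f}
  B8:   IN={a+f}   OUT={a+f}
  B9:   IN={}   OUT={}

Merge at B4: IN[B4] = OUT[B3] = {c*c}
Applying B4's transfer function to that IN value gives OUT[B4] (row B4 above).

Answer: {c*c, c+f}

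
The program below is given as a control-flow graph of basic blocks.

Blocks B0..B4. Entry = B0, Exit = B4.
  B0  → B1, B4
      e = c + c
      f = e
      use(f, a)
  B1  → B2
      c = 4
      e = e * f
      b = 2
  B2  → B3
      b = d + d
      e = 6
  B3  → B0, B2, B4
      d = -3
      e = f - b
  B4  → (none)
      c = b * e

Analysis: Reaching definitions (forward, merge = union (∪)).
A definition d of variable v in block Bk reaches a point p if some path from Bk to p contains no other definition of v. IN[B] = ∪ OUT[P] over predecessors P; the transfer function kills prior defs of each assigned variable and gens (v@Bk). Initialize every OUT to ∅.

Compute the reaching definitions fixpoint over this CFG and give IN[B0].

Converged values:
  B0:   IN={b@B2, c@B1, d@B3, e@B3, f@B0}   OUT={b@B2, c@B1, d@B3, e@B0, f@B0}
  B1:   IN={b@B2, c@B1, d@B3, e@B0, f@B0}   OUT={b@B1, c@B1, d@B3, e@B1, f@B0}
  B2:   IN={b@B1, b@B2, c@B1, d@B3, e@B1, e@B3, f@B0}   OUT={b@B2, c@B1, d@B3, e@B2, f@B0}
  B3:   IN={b@B2, c@B1, d@B3, e@B2, f@B0}   OUT={b@B2, c@B1, d@B3, e@B3, f@B0}
  B4:   IN={b@B2, c@B1, d@B3, e@B0, e@B3, f@B0}   OUT={b@B2, c@B4, d@B3, e@B0, e@B3, f@B0}

Merge at B0 (entry node, so the boundary value {} is joined with the incoming edge(s)): IN[B0] = {} ⊔ OUT[B3] = {b@B2, c@B1, d@B3, e@B3, f@B0}

Answer: {b@B2, c@B1, d@B3, e@B3, f@B0}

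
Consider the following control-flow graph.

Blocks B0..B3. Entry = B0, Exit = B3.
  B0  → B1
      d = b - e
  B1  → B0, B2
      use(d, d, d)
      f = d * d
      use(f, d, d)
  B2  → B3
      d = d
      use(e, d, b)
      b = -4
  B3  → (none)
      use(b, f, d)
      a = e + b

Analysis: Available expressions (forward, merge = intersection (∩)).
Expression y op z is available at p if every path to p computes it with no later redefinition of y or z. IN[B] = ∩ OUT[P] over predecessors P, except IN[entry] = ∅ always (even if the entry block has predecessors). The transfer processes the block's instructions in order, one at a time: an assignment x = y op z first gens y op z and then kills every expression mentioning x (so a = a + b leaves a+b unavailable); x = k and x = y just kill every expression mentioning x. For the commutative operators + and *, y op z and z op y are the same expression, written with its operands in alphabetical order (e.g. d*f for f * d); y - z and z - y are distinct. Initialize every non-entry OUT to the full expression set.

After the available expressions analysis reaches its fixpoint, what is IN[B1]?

Per-block solution:
  B0:   IN={}   OUT={b-e}
  B1:   IN={b-e}   OUT={b-e, d*d}
  B2:   IN={b-e, d*d}   OUT={}
  B3:   IN={}   OUT={b+e}

Merge at B1: IN[B1] = OUT[B0] = {b-e}

Answer: {b-e}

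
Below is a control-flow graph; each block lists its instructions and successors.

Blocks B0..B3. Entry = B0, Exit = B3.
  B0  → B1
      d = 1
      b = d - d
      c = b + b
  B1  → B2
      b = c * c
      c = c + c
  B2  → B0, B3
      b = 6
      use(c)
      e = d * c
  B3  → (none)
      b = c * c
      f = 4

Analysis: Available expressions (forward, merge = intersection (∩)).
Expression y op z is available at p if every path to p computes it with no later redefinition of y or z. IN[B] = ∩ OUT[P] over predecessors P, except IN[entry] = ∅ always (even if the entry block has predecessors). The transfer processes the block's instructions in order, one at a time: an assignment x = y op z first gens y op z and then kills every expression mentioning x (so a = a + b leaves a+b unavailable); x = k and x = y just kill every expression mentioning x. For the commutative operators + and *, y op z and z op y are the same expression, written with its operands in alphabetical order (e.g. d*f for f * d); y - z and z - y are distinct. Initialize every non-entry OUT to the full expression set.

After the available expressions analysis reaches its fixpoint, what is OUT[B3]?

Answer: {c*c, c*d, d-d}

Working:
Converged values:
  B0: | IN={} | OUT={b+b, d-d}
  B1: | IN={b+b, d-d} | OUT={d-d}
  B2: | IN={d-d} | OUT={c*d, d-d}
  B3: | IN={c*d, d-d} | OUT={c*c, c*d, d-d}

Merge at B3: IN[B3] = OUT[B2] = {c*d, d-d}
Applying B3's transfer function to that IN value gives OUT[B3] (row B3 above).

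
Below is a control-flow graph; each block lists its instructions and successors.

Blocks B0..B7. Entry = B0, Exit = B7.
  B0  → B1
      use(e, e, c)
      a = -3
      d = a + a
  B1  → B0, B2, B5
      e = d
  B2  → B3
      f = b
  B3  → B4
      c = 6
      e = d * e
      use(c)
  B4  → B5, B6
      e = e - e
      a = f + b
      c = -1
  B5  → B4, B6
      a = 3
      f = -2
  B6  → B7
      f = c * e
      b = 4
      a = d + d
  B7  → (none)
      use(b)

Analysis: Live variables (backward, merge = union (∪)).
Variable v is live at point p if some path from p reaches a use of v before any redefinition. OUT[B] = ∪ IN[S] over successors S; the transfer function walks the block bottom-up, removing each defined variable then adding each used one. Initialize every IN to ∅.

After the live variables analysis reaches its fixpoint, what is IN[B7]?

Answer: {b}

Derivation:
Converged values:
  B0: | IN={b, c, e} | OUT={b, c, d}
  B1: | IN={b, c, d} | OUT={b, c, d, e}
  B2: | IN={b, d, e} | OUT={b, d, e, f}
  B3: | IN={b, d, e, f} | OUT={b, d, e, f}
  B4: | IN={b, d, e, f} | OUT={b, c, d, e}
  B5: | IN={b, c, d, e} | OUT={b, c, d, e, f}
  B6: | IN={c, d, e} | OUT={b}
  B7: | IN={b} | OUT={}

B7 is the boundary node: OUT[B7] = {}
Applying B7's transfer function to that OUT value gives IN[B7] (row B7 above).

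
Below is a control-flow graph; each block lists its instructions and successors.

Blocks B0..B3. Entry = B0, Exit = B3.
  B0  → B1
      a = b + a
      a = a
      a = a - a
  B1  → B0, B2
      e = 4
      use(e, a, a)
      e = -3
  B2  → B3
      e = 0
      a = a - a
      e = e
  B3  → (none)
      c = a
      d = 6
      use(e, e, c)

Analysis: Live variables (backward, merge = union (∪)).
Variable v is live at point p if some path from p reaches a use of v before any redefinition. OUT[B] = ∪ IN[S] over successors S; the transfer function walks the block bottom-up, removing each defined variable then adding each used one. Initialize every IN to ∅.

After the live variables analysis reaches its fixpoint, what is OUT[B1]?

Per-block solution:
  B0:  IN={a, b}  OUT={a, b}
  B1:  IN={a, b}  OUT={a, b}
  B2:  IN={a}  OUT={a, e}
  B3:  IN={a, e}  OUT={}

Merge at B1: OUT[B1] = IN[B0] ⊔ IN[B2] = {a, b}

Answer: {a, b}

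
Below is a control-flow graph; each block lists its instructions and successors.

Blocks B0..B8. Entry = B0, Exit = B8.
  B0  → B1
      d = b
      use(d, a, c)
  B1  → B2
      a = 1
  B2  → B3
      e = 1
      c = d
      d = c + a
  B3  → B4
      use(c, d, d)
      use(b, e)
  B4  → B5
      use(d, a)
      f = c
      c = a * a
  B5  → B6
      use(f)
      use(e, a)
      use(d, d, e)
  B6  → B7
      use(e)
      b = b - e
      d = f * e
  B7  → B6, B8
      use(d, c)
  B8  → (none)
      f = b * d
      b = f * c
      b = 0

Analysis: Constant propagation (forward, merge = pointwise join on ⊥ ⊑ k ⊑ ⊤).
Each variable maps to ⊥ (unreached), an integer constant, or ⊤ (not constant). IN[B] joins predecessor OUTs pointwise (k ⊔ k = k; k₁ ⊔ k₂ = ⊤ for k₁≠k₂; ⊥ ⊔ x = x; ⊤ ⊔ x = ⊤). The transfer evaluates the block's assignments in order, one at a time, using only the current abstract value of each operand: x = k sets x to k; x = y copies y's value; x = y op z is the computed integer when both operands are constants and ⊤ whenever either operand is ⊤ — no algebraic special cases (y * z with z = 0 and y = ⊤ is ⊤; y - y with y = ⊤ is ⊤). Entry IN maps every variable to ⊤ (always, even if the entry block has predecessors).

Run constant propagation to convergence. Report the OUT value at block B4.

Answer: {a: 1, b: ⊤, c: 1, d: ⊤, e: 1, f: ⊤}

Derivation:
Fixpoint table:
  B0:   IN=(all ⊤)   OUT=(all ⊤)
  B1:   IN=(all ⊤)   OUT={a:1; rest ⊤}
  B2:   IN={a:1; rest ⊤}   OUT={a:1, e:1; rest ⊤}
  B3:   IN={a:1, e:1; rest ⊤}   OUT={a:1, e:1; rest ⊤}
  B4:   IN={a:1, e:1; rest ⊤}   OUT={a:1, c:1, e:1; rest ⊤}
  B5:   IN={a:1, c:1, e:1; rest ⊤}   OUT={a:1, c:1, e:1; rest ⊤}
  B6:   IN={a:1, c:1, e:1; rest ⊤}   OUT={a:1, c:1, e:1; rest ⊤}
  B7:   IN={a:1, c:1, e:1; rest ⊤}   OUT={a:1, c:1, e:1; rest ⊤}
  B8:   IN={a:1, c:1, e:1; rest ⊤}   OUT={a:1, b:0, c:1, e:1; rest ⊤}

Merge at B4: IN[B4] = OUT[B3] = {a: 1, b: ⊤, c: ⊤, d: ⊤, e: 1, f: ⊤}
Applying B4's transfer function to that IN value gives OUT[B4] (row B4 above).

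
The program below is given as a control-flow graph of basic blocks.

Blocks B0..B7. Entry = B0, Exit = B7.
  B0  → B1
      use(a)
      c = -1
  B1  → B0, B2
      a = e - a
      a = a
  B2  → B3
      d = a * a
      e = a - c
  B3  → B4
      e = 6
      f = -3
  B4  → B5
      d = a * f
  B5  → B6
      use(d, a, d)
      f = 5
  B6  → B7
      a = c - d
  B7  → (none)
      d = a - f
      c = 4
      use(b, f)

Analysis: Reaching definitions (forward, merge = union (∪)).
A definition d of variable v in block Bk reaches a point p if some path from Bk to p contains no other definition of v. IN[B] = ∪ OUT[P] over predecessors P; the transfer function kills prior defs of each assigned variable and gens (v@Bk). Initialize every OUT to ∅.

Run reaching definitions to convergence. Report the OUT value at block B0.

Converged values:
  B0: | IN={a@B1, c@B0} | OUT={a@B1, c@B0}
  B1: | IN={a@B1, c@B0} | OUT={a@B1, c@B0}
  B2: | IN={a@B1, c@B0} | OUT={a@B1, c@B0, d@B2, e@B2}
  B3: | IN={a@B1, c@B0, d@B2, e@B2} | OUT={a@B1, c@B0, d@B2, e@B3, f@B3}
  B4: | IN={a@B1, c@B0, d@B2, e@B3, f@B3} | OUT={a@B1, c@B0, d@B4, e@B3, f@B3}
  B5: | IN={a@B1, c@B0, d@B4, e@B3, f@B3} | OUT={a@B1, c@B0, d@B4, e@B3, f@B5}
  B6: | IN={a@B1, c@B0, d@B4, e@B3, f@B5} | OUT={a@B6, c@B0, d@B4, e@B3, f@B5}
  B7: | IN={a@B6, c@B0, d@B4, e@B3, f@B5} | OUT={a@B6, c@B7, d@B7, e@B3, f@B5}

Merge at B0 (entry node, so the boundary value {} is joined with the incoming edge(s)): IN[B0] = {} ⊔ OUT[B1] = {a@B1, c@B0}
Applying B0's transfer function to that IN value gives OUT[B0] (row B0 above).

Answer: {a@B1, c@B0}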